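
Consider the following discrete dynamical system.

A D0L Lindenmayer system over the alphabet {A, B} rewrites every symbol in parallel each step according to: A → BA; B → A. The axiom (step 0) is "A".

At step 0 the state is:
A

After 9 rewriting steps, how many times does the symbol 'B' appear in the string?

34

gen 0: A
gen 1: BA
gen 2: ABA
gen 3: BAABA
gen 4: ABABAABA
gen 5: BAABAABABAABA
gen 6: ABABAABABAABAABABAABA
gen 7: BAABAABABAABAABABAABABAABAABABAABA
gen 8: ABABAABABAABAABABAABABAABAABABAABAABABAABABAABAABABAABA
gen 9: BAABAABABAABAABABAABABAABAABABAABAABABAABABAABAABABAABABAABAABABAABAABABAABABAABAABABAABA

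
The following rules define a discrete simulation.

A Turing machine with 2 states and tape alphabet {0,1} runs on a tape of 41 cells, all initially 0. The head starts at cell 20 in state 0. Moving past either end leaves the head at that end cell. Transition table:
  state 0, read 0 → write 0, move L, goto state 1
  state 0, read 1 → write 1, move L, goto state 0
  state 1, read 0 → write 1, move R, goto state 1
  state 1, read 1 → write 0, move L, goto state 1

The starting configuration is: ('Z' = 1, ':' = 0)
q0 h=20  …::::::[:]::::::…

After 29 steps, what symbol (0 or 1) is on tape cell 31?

t=0: q0 h=20  …::::::[:]::::::…
t=1: q1 h=19  …::::::[:]::::::…
t=2: q1 h=20  …:::::Z[:]::::::…
t=3: q1 h=21  …::::ZZ[:]::::::…
t=4: q1 h=22  …:::ZZZ[:]::::::…
t=5: q1 h=23  …::ZZZZ[:]::::::…
t=6: q1 h=24  …:ZZZZZ[:]::::::…
t=7: q1 h=25  …ZZZZZZ[:]::::::…
t=8: q1 h=26  …ZZZZZZ[:]::::::…
t=9: q1 h=27  …ZZZZZZ[:]::::::…
t=10: q1 h=28  …ZZZZZZ[:]::::::…
t=11: q1 h=29  …ZZZZZZ[:]::::::…
t=12: q1 h=30  …ZZZZZZ[:]::::::…
t=13: q1 h=31  …ZZZZZZ[:]::::::…
t=14: q1 h=32  …ZZZZZZ[:]::::::…
t=15: q1 h=33  …ZZZZZZ[:]::::::…
t=16: q1 h=34  …ZZZZZZ[:]::::::|
t=17: q1 h=35  …ZZZZZZ[:]:::::|
t=18: q1 h=36  …ZZZZZZ[:]::::|
t=19: q1 h=37  …ZZZZZZ[:]:::|
t=20: q1 h=38  …ZZZZZZ[:]::|
t=21: q1 h=39  …ZZZZZZ[:]:|
t=22: q1 h=40  …ZZZZZZ[:]|
t=23: q1 h=40  …ZZZZZZ[Z]|
t=24: q1 h=39  …ZZZZZZ[Z]:|
t=25: q1 h=38  …ZZZZZZ[Z]::|
t=26: q1 h=37  …ZZZZZZ[Z]:::|
t=27: q1 h=36  …ZZZZZZ[Z]::::|
t=28: q1 h=35  …ZZZZZZ[Z]:::::|
t=29: q1 h=34  …ZZZZZZ[Z]::::::|

1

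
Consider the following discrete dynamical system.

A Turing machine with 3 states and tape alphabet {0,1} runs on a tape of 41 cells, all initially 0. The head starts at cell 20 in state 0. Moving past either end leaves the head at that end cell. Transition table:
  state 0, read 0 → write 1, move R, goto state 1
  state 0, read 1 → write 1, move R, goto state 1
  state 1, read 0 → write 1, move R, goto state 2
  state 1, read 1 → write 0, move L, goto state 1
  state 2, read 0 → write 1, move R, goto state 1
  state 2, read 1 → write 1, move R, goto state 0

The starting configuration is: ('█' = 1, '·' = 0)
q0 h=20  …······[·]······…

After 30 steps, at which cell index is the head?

k=0  q0 h=20  …······[·]······…
k=1  q1 h=21  …·····█[·]······…
k=2  q2 h=22  …····██[·]······…
k=3  q1 h=23  …···███[·]······…
k=4  q2 h=24  …··████[·]······…
k=5  q1 h=25  …·█████[·]······…
k=6  q2 h=26  …██████[·]······…
k=7  q1 h=27  …██████[·]······…
k=8  q2 h=28  …██████[·]······…
k=9  q1 h=29  …██████[·]······…
k=10  q2 h=30  …██████[·]······…
k=11  q1 h=31  …██████[·]······…
k=12  q2 h=32  …██████[·]······…
k=13  q1 h=33  …██████[·]······…
k=14  q2 h=34  …██████[·]······|
k=15  q1 h=35  …██████[·]·····|
k=16  q2 h=36  …██████[·]····|
k=17  q1 h=37  …██████[·]···|
k=18  q2 h=38  …██████[·]··|
k=19  q1 h=39  …██████[·]·|
k=20  q2 h=40  …██████[·]|
k=21  q1 h=40  …██████[█]|
k=22  q1 h=39  …██████[█]·|
k=23  q1 h=38  …██████[█]··|
k=24  q1 h=37  …██████[█]···|
k=25  q1 h=36  …██████[█]····|
k=26  q1 h=35  …██████[█]·····|
k=27  q1 h=34  …██████[█]······|
k=28  q1 h=33  …██████[█]······…
k=29  q1 h=32  …██████[█]······…
k=30  q1 h=31  …██████[█]······…

31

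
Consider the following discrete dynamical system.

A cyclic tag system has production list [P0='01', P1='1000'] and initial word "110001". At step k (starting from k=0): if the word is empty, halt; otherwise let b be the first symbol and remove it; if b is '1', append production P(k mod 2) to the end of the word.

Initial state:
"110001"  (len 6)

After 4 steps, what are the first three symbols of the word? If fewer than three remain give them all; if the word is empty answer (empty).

010

step 0: "110001"  (len 6)
step 1: "1000101"  (len 7)
step 2: "0001011000"  (len 10)
step 3: "001011000"  (len 9)
step 4: "01011000"  (len 8)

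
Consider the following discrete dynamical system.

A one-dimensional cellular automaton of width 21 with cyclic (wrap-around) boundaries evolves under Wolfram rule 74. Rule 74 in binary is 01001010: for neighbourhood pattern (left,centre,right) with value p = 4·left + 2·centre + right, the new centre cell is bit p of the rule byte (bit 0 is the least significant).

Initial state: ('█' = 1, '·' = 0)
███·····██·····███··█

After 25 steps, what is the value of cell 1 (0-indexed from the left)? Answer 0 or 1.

[0] ███·····██·····███··█
[1] ··█····███····██·█·██
[2] ·█····██·█···███···██
[3] ·····███····██·█··███
[4] ····██·█···███···██·█
[5] ···███····██·█··███··
[6] ··██·█···███···██·█··
[7] ·███····██·█··███····
[8] ██·█···███···██·█····
[9] ██····██·█··███·····█
[10] ·█···███···██·█····██
[11] ····██·█··███·····███
[12] ···███···██·█····██·█
[13] ··██·█··███·····███··
[14] ·███···██·█····██·█··
[15] ██·█··███·····███····
[16] ██···██·█····██·█···█
[17] ·█··███·····███····██
[18] ···██·█····██·█···███
[19] ··███·····███····██·█
[20] ·██·█····██·█···███··
[21] ███·····███····██·█··
[22] █·█····██·█···███···█
[23] █·····███····██·█··██
[24] █····██·█···███···██·
[25] ····███····██·█··███·

0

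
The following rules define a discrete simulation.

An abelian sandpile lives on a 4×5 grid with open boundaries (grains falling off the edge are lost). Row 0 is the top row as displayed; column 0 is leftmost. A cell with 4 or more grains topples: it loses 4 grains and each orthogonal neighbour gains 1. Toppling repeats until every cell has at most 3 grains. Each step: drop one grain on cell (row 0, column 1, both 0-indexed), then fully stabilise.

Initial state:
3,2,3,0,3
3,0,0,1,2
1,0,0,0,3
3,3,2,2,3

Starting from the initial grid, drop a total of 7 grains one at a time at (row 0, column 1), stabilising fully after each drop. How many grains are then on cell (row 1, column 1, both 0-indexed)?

3

[0] 3,2,3,0,3
3,0,0,1,2
1,0,0,0,3
3,3,2,2,3
[1] 3,3,3,0,3
3,0,0,1,2
1,0,0,0,3
3,3,2,2,3
[2] 1,2,0,1,3
0,2,1,1,2
2,0,0,0,3
3,3,2,2,3
[3] 1,3,0,1,3
0,2,1,1,2
2,0,0,0,3
3,3,2,2,3
[4] 2,0,1,1,3
0,3,1,1,2
2,0,0,0,3
3,3,2,2,3
[5] 2,1,1,1,3
0,3,1,1,2
2,0,0,0,3
3,3,2,2,3
[6] 2,2,1,1,3
0,3,1,1,2
2,0,0,0,3
3,3,2,2,3
[7] 2,3,1,1,3
0,3,1,1,2
2,0,0,0,3
3,3,2,2,3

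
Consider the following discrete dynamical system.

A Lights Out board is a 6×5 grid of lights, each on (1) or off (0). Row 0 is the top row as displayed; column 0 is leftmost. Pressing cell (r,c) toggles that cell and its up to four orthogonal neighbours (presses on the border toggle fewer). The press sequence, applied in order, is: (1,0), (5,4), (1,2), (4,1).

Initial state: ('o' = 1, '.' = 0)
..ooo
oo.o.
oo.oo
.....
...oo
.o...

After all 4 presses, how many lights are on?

k=0  ..ooo
oo.o.
oo.oo
.....
...oo
.o...
k=1  o.ooo
...o.
.o.oo
.....
...oo
.o...
k=2  o.ooo
...o.
.o.oo
.....
...o.
.o.oo
k=3  o..oo
.oo..
.oooo
.....
...o.
.o.oo
k=4  o..oo
.oo..
.oooo
.o...
oooo.
...oo

16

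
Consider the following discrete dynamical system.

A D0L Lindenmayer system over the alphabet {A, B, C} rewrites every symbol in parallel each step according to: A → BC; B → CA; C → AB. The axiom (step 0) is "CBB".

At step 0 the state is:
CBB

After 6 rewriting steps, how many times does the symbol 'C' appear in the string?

k=0  CBB
k=1  ABCACA
k=2  BCCAABBCABBC
k=3  CAABABBCBCCACAABBCCACAAB
k=4  ABBCBCCABCCACAABCAABABBCABBCBCCACAABABBCABBCBCCA
k=5  BCCACAABCAABABBCCAABABBCABBCBCCAABBCBCCABCCACAABBCCACAABCAABABBCABBCBCCABCCACAABBCCACAABCAABABBC
k=6  CAABABBCABBCBCCAABBCBCCABCCACAABABBCBCCABCCACAABBCCACAABCA…ABCAABABBCCAABABBCABBCBCCACAABABBCABBCBCCAABBCBCCABCCACAAB  (len 192)

64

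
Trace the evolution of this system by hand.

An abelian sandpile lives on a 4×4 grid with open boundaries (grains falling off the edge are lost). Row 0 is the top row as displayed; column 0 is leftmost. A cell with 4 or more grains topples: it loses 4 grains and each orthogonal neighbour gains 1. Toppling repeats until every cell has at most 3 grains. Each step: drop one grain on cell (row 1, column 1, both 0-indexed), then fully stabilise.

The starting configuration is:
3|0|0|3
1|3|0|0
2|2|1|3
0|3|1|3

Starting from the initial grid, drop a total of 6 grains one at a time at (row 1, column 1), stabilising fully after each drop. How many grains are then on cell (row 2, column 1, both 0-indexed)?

1

gen 0: 3|0|0|3
1|3|0|0
2|2|1|3
0|3|1|3
gen 1: 3|1|0|3
2|0|1|0
2|3|1|3
0|3|1|3
gen 2: 3|1|0|3
2|1|1|0
2|3|1|3
0|3|1|3
gen 3: 3|1|0|3
2|2|1|0
2|3|1|3
0|3|1|3
gen 4: 3|1|0|3
2|3|1|0
2|3|1|3
0|3|1|3
gen 5: 3|2|0|3
3|1|2|0
3|1|2|3
1|0|2|3
gen 6: 3|2|0|3
3|2|2|0
3|1|2|3
1|0|2|3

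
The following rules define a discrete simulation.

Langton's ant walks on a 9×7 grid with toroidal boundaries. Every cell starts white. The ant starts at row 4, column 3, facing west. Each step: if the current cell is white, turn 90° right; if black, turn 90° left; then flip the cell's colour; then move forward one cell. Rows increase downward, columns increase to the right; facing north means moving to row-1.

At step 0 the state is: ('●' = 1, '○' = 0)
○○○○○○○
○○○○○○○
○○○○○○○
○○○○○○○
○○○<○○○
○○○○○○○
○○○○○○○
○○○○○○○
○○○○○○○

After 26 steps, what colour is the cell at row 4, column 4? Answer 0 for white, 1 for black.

0

gen 0: ○○○○○○○
○○○○○○○
○○○○○○○
○○○○○○○
○○○<○○○
○○○○○○○
○○○○○○○
○○○○○○○
○○○○○○○
gen 1: ○○○○○○○
○○○○○○○
○○○○○○○
○○○^○○○
○○○●○○○
○○○○○○○
○○○○○○○
○○○○○○○
○○○○○○○
gen 2: ○○○○○○○
○○○○○○○
○○○○○○○
○○○●>○○
○○○●○○○
○○○○○○○
○○○○○○○
○○○○○○○
○○○○○○○
gen 3: ○○○○○○○
○○○○○○○
○○○○○○○
○○○●●○○
○○○●v○○
○○○○○○○
○○○○○○○
○○○○○○○
○○○○○○○
gen 4: ○○○○○○○
○○○○○○○
○○○○○○○
○○○●●○○
○○○<●○○
○○○○○○○
○○○○○○○
○○○○○○○
○○○○○○○
gen 5: ○○○○○○○
○○○○○○○
○○○○○○○
○○○●●○○
○○○○●○○
○○○v○○○
○○○○○○○
○○○○○○○
○○○○○○○
gen 6: ○○○○○○○
○○○○○○○
○○○○○○○
○○○●●○○
○○○○●○○
○○<●○○○
○○○○○○○
○○○○○○○
○○○○○○○
gen 7: ○○○○○○○
○○○○○○○
○○○○○○○
○○○●●○○
○○^○●○○
○○●●○○○
○○○○○○○
○○○○○○○
○○○○○○○
gen 8: ○○○○○○○
○○○○○○○
○○○○○○○
○○○●●○○
○○●>●○○
○○●●○○○
○○○○○○○
○○○○○○○
○○○○○○○
gen 9: ○○○○○○○
○○○○○○○
○○○○○○○
○○○●●○○
○○●●●○○
○○●v○○○
○○○○○○○
○○○○○○○
○○○○○○○
gen 10: ○○○○○○○
○○○○○○○
○○○○○○○
○○○●●○○
○○●●●○○
○○●○>○○
○○○○○○○
○○○○○○○
○○○○○○○
gen 11: ○○○○○○○
○○○○○○○
○○○○○○○
○○○●●○○
○○●●●○○
○○●○●○○
○○○○v○○
○○○○○○○
○○○○○○○
gen 12: ○○○○○○○
○○○○○○○
○○○○○○○
○○○●●○○
○○●●●○○
○○●○●○○
○○○<●○○
○○○○○○○
○○○○○○○
gen 13: ○○○○○○○
○○○○○○○
○○○○○○○
○○○●●○○
○○●●●○○
○○●^●○○
○○○●●○○
○○○○○○○
○○○○○○○
gen 14: ○○○○○○○
○○○○○○○
○○○○○○○
○○○●●○○
○○●●●○○
○○●●>○○
○○○●●○○
○○○○○○○
○○○○○○○
gen 15: ○○○○○○○
○○○○○○○
○○○○○○○
○○○●●○○
○○●●^○○
○○●●○○○
○○○●●○○
○○○○○○○
○○○○○○○
gen 16: ○○○○○○○
○○○○○○○
○○○○○○○
○○○●●○○
○○●<○○○
○○●●○○○
○○○●●○○
○○○○○○○
○○○○○○○
gen 17: ○○○○○○○
○○○○○○○
○○○○○○○
○○○●●○○
○○●○○○○
○○●v○○○
○○○●●○○
○○○○○○○
○○○○○○○
gen 18: ○○○○○○○
○○○○○○○
○○○○○○○
○○○●●○○
○○●○○○○
○○●○>○○
○○○●●○○
○○○○○○○
○○○○○○○
gen 19: ○○○○○○○
○○○○○○○
○○○○○○○
○○○●●○○
○○●○○○○
○○●○●○○
○○○●v○○
○○○○○○○
○○○○○○○
gen 20: ○○○○○○○
○○○○○○○
○○○○○○○
○○○●●○○
○○●○○○○
○○●○●○○
○○○●○>○
○○○○○○○
○○○○○○○
gen 21: ○○○○○○○
○○○○○○○
○○○○○○○
○○○●●○○
○○●○○○○
○○●○●○○
○○○●○●○
○○○○○v○
○○○○○○○
gen 22: ○○○○○○○
○○○○○○○
○○○○○○○
○○○●●○○
○○●○○○○
○○●○●○○
○○○●○●○
○○○○<●○
○○○○○○○
gen 23: ○○○○○○○
○○○○○○○
○○○○○○○
○○○●●○○
○○●○○○○
○○●○●○○
○○○●^●○
○○○○●●○
○○○○○○○
gen 24: ○○○○○○○
○○○○○○○
○○○○○○○
○○○●●○○
○○●○○○○
○○●○●○○
○○○●●>○
○○○○●●○
○○○○○○○
gen 25: ○○○○○○○
○○○○○○○
○○○○○○○
○○○●●○○
○○●○○○○
○○●○●^○
○○○●●○○
○○○○●●○
○○○○○○○
gen 26: ○○○○○○○
○○○○○○○
○○○○○○○
○○○●●○○
○○●○○○○
○○●○●●>
○○○●●○○
○○○○●●○
○○○○○○○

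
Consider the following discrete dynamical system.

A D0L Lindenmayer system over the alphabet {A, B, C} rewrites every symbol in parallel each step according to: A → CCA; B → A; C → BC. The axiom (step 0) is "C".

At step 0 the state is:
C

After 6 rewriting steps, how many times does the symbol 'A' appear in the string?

13

k=0  C
k=1  BC
k=2  ABC
k=3  CCAABC
k=4  BCBCCCACCAABC
k=5  ABCABCBCBCCCABCBCCCACCAABC
k=6  CCAABCCCAABCABCABCBCBCCCAABCABCBCBCCCABCBCCCACCAABC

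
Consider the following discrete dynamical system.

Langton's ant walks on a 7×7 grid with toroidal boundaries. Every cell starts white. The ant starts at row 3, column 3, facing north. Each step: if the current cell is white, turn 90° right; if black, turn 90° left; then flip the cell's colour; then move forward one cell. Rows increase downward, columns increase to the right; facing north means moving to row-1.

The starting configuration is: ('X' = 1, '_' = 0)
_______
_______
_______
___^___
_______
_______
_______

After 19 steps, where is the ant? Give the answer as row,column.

k=0  _______
_______
_______
___^___
_______
_______
_______
k=1  _______
_______
_______
___X>__
_______
_______
_______
k=2  _______
_______
_______
___XX__
____v__
_______
_______
k=3  _______
_______
_______
___XX__
___<X__
_______
_______
k=4  _______
_______
_______
___^X__
___XX__
_______
_______
k=5  _______
_______
_______
__<_X__
___XX__
_______
_______
k=6  _______
_______
__^____
__X_X__
___XX__
_______
_______
k=7  _______
_______
__X>___
__X_X__
___XX__
_______
_______
k=8  _______
_______
__XX___
__XvX__
___XX__
_______
_______
k=9  _______
_______
__XX___
__<XX__
___XX__
_______
_______
k=10  _______
_______
__XX___
___XX__
__vXX__
_______
_______
k=11  _______
_______
__XX___
___XX__
_<XXX__
_______
_______
k=12  _______
_______
__XX___
_^_XX__
_XXXX__
_______
_______
k=13  _______
_______
__XX___
_X>XX__
_XXXX__
_______
_______
k=14  _______
_______
__XX___
_XXXX__
_XvXX__
_______
_______
k=15  _______
_______
__XX___
_XXXX__
_X_>X__
_______
_______
k=16  _______
_______
__XX___
_XX^X__
_X__X__
_______
_______
k=17  _______
_______
__XX___
_X<_X__
_X__X__
_______
_______
k=18  _______
_______
__XX___
_X__X__
_Xv_X__
_______
_______
k=19  _______
_______
__XX___
_X__X__
_<X_X__
_______
_______

4,1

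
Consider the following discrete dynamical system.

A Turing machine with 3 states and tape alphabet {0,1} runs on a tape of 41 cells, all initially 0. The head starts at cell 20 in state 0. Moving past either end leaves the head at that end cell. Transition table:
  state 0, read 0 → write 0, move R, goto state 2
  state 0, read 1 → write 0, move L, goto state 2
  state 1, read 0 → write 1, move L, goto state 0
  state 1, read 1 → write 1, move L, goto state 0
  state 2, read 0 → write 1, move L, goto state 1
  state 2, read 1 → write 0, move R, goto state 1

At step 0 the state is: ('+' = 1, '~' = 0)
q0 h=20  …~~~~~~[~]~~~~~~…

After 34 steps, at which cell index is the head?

[0] q0 h=20  …~~~~~~[~]~~~~~~…
[1] q2 h=21  …~~~~~~[~]~~~~~~…
[2] q1 h=20  …~~~~~~[~]+~~~~~…
[3] q0 h=19  …~~~~~~[~]++~~~~…
[4] q2 h=20  …~~~~~~[+]+~~~~~…
[5] q1 h=21  …~~~~~~[+]~~~~~~…
[6] q0 h=20  …~~~~~~[~]+~~~~~…
[7] q2 h=21  …~~~~~~[+]~~~~~~…
[8] q1 h=22  …~~~~~~[~]~~~~~~…
[9] q0 h=21  …~~~~~~[~]+~~~~~…
[10] q2 h=22  …~~~~~~[+]~~~~~~…
[11] q1 h=23  …~~~~~~[~]~~~~~~…
[12] q0 h=22  …~~~~~~[~]+~~~~~…
[13] q2 h=23  …~~~~~~[+]~~~~~~…
[14] q1 h=24  …~~~~~~[~]~~~~~~…
[15] q0 h=23  …~~~~~~[~]+~~~~~…
[16] q2 h=24  …~~~~~~[+]~~~~~~…
[17] q1 h=25  …~~~~~~[~]~~~~~~…
[18] q0 h=24  …~~~~~~[~]+~~~~~…
[19] q2 h=25  …~~~~~~[+]~~~~~~…
[20] q1 h=26  …~~~~~~[~]~~~~~~…
[21] q0 h=25  …~~~~~~[~]+~~~~~…
[22] q2 h=26  …~~~~~~[+]~~~~~~…
[23] q1 h=27  …~~~~~~[~]~~~~~~…
[24] q0 h=26  …~~~~~~[~]+~~~~~…
[25] q2 h=27  …~~~~~~[+]~~~~~~…
[26] q1 h=28  …~~~~~~[~]~~~~~~…
[27] q0 h=27  …~~~~~~[~]+~~~~~…
[28] q2 h=28  …~~~~~~[+]~~~~~~…
[29] q1 h=29  …~~~~~~[~]~~~~~~…
[30] q0 h=28  …~~~~~~[~]+~~~~~…
[31] q2 h=29  …~~~~~~[+]~~~~~~…
[32] q1 h=30  …~~~~~~[~]~~~~~~…
[33] q0 h=29  …~~~~~~[~]+~~~~~…
[34] q2 h=30  …~~~~~~[+]~~~~~~…

30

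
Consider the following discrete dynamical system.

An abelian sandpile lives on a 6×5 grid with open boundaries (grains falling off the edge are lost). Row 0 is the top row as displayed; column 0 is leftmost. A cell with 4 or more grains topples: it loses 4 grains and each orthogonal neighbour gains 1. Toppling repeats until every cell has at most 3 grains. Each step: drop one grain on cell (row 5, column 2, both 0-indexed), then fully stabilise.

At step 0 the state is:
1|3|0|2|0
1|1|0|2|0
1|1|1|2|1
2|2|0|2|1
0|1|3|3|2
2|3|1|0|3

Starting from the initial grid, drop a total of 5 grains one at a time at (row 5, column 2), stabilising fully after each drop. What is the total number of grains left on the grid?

gen 0: 1|3|0|2|0
1|1|0|2|0
1|1|1|2|1
2|2|0|2|1
0|1|3|3|2
2|3|1|0|3
gen 1: 1|3|0|2|0
1|1|0|2|0
1|1|1|2|1
2|2|0|2|1
0|1|3|3|2
2|3|2|0|3
gen 2: 1|3|0|2|0
1|1|0|2|0
1|1|1|2|1
2|2|0|2|1
0|1|3|3|2
2|3|3|0|3
gen 3: 1|3|0|2|0
1|1|0|2|0
1|1|1|2|1
2|2|1|3|1
0|3|1|0|3
3|0|2|2|3
gen 4: 1|3|0|2|0
1|1|0|2|0
1|1|1|2|1
2|2|1|3|1
0|3|1|0|3
3|0|3|2|3
gen 5: 1|3|0|2|0
1|1|0|2|0
1|1|1|2|1
2|2|1|3|1
0|3|2|0|3
3|1|0|3|3

43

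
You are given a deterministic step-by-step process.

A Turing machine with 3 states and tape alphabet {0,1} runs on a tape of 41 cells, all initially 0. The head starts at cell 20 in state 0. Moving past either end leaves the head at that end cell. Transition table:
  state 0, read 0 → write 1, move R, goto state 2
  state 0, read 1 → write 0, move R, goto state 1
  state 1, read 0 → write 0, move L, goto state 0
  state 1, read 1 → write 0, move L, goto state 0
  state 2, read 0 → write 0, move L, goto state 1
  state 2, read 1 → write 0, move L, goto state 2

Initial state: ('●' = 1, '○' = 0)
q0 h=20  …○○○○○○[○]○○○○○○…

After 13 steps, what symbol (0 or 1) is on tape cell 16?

1

gen 0: q0 h=20  …○○○○○○[○]○○○○○○…
gen 1: q2 h=21  …○○○○○●[○]○○○○○○…
gen 2: q1 h=20  …○○○○○○[●]○○○○○○…
gen 3: q0 h=19  …○○○○○○[○]○○○○○○…
gen 4: q2 h=20  …○○○○○●[○]○○○○○○…
gen 5: q1 h=19  …○○○○○○[●]○○○○○○…
gen 6: q0 h=18  …○○○○○○[○]○○○○○○…
gen 7: q2 h=19  …○○○○○●[○]○○○○○○…
gen 8: q1 h=18  …○○○○○○[●]○○○○○○…
gen 9: q0 h=17  …○○○○○○[○]○○○○○○…
gen 10: q2 h=18  …○○○○○●[○]○○○○○○…
gen 11: q1 h=17  …○○○○○○[●]○○○○○○…
gen 12: q0 h=16  …○○○○○○[○]○○○○○○…
gen 13: q2 h=17  …○○○○○●[○]○○○○○○…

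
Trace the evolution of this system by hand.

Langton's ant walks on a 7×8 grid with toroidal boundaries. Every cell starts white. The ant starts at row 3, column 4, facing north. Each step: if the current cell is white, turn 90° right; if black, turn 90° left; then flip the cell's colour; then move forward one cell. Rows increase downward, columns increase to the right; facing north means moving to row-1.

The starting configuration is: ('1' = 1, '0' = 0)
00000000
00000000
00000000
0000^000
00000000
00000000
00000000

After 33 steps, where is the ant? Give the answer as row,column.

gen 0: 00000000
00000000
00000000
0000^000
00000000
00000000
00000000
gen 1: 00000000
00000000
00000000
00001>00
00000000
00000000
00000000
gen 2: 00000000
00000000
00000000
00001100
00000v00
00000000
00000000
gen 3: 00000000
00000000
00000000
00001100
0000<100
00000000
00000000
gen 4: 00000000
00000000
00000000
0000^100
00001100
00000000
00000000
gen 5: 00000000
00000000
00000000
000<0100
00001100
00000000
00000000
gen 6: 00000000
00000000
000^0000
00010100
00001100
00000000
00000000
gen 7: 00000000
00000000
0001>000
00010100
00001100
00000000
00000000
gen 8: 00000000
00000000
00011000
0001v100
00001100
00000000
00000000
gen 9: 00000000
00000000
00011000
000<1100
00001100
00000000
00000000
gen 10: 00000000
00000000
00011000
00001100
000v1100
00000000
00000000
gen 11: 00000000
00000000
00011000
00001100
00<11100
00000000
00000000
gen 12: 00000000
00000000
00011000
00^01100
00111100
00000000
00000000
gen 13: 00000000
00000000
00011000
001>1100
00111100
00000000
00000000
gen 14: 00000000
00000000
00011000
00111100
001v1100
00000000
00000000
gen 15: 00000000
00000000
00011000
00111100
0010>100
00000000
00000000
gen 16: 00000000
00000000
00011000
0011^100
00100100
00000000
00000000
gen 17: 00000000
00000000
00011000
001<0100
00100100
00000000
00000000
gen 18: 00000000
00000000
00011000
00100100
001v0100
00000000
00000000
gen 19: 00000000
00000000
00011000
00100100
00<10100
00000000
00000000
gen 20: 00000000
00000000
00011000
00100100
00010100
00v00000
00000000
gen 21: 00000000
00000000
00011000
00100100
00010100
0<100000
00000000
gen 22: 00000000
00000000
00011000
00100100
0^010100
01100000
00000000
gen 23: 00000000
00000000
00011000
00100100
01>10100
01100000
00000000
gen 24: 00000000
00000000
00011000
00100100
01110100
01v00000
00000000
gen 25: 00000000
00000000
00011000
00100100
01110100
010>0000
00000000
gen 26: 00000000
00000000
00011000
00100100
01110100
01010000
000v0000
gen 27: 00000000
00000000
00011000
00100100
01110100
01010000
00<10000
gen 28: 00000000
00000000
00011000
00100100
01110100
01^10000
00110000
gen 29: 00000000
00000000
00011000
00100100
01110100
011>0000
00110000
gen 30: 00000000
00000000
00011000
00100100
011^0100
01100000
00110000
gen 31: 00000000
00000000
00011000
00100100
01<00100
01100000
00110000
gen 32: 00000000
00000000
00011000
00100100
01000100
01v00000
00110000
gen 33: 00000000
00000000
00011000
00100100
01000100
010>0000
00110000

5,3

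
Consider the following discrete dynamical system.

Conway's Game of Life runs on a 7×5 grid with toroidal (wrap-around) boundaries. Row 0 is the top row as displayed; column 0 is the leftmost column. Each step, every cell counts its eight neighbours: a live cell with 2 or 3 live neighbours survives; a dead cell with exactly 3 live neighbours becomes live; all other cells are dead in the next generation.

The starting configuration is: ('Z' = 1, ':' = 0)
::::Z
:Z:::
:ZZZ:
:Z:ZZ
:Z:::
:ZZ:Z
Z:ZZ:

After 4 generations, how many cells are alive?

step 0: ::::Z
:Z:::
:ZZZ:
:Z:ZZ
:Z:::
:ZZ:Z
Z:ZZ:
step 1: ZZZZZ
ZZ:Z:
:Z:ZZ
:Z:ZZ
:Z::Z
::::Z
Z:Z::
step 2: :::::
:::::
:Z:::
:Z:::
::Z:Z
:Z:ZZ
::Z::
step 3: :::::
:::::
:::::
ZZZ::
:ZZ:Z
ZZ::Z
::ZZ:
step 4: :::::
:::::
:Z:::
Z:ZZ:
::::Z
::::Z
ZZZZZ

11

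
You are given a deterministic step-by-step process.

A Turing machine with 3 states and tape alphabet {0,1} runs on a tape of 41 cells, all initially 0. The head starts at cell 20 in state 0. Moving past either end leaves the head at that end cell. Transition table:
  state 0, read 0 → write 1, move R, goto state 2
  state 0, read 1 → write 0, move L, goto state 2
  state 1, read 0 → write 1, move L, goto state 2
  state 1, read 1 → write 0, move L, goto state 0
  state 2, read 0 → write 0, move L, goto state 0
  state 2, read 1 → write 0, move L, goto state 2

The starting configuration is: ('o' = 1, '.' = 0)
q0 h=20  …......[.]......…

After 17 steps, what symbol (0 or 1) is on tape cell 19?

0

t=0: q0 h=20  …......[.]......…
t=1: q2 h=21  ….....o[.]......…
t=2: q0 h=20  …......[o]......…
t=3: q2 h=19  …......[.]......…
t=4: q0 h=18  …......[.]......…
t=5: q2 h=19  ….....o[.]......…
t=6: q0 h=18  …......[o]......…
t=7: q2 h=17  …......[.]......…
t=8: q0 h=16  …......[.]......…
t=9: q2 h=17  ….....o[.]......…
t=10: q0 h=16  …......[o]......…
t=11: q2 h=15  …......[.]......…
t=12: q0 h=14  …......[.]......…
t=13: q2 h=15  ….....o[.]......…
t=14: q0 h=14  …......[o]......…
t=15: q2 h=13  …......[.]......…
t=16: q0 h=12  …......[.]......…
t=17: q2 h=13  ….....o[.]......…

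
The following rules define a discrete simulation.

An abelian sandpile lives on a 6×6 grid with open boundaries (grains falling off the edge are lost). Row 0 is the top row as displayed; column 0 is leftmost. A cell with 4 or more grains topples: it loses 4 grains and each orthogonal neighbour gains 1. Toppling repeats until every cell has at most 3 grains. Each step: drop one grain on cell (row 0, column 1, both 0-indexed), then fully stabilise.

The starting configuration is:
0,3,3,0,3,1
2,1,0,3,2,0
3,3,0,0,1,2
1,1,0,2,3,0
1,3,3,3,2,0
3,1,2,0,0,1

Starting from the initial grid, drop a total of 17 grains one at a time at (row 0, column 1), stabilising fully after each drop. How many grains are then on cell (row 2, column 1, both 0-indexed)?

2

t=0: 0,3,3,0,3,1
2,1,0,3,2,0
3,3,0,0,1,2
1,1,0,2,3,0
1,3,3,3,2,0
3,1,2,0,0,1
t=1: 1,1,0,1,3,1
2,2,1,3,2,0
3,3,0,0,1,2
1,1,0,2,3,0
1,3,3,3,2,0
3,1,2,0,0,1
t=2: 1,2,0,1,3,1
2,2,1,3,2,0
3,3,0,0,1,2
1,1,0,2,3,0
1,3,3,3,2,0
3,1,2,0,0,1
t=3: 1,3,0,1,3,1
2,2,1,3,2,0
3,3,0,0,1,2
1,1,0,2,3,0
1,3,3,3,2,0
3,1,2,0,0,1
t=4: 2,0,1,1,3,1
2,3,1,3,2,0
3,3,0,0,1,2
1,1,0,2,3,0
1,3,3,3,2,0
3,1,2,0,0,1
t=5: 2,1,1,1,3,1
2,3,1,3,2,0
3,3,0,0,1,2
1,1,0,2,3,0
1,3,3,3,2,0
3,1,2,0,0,1
t=6: 2,2,1,1,3,1
2,3,1,3,2,0
3,3,0,0,1,2
1,1,0,2,3,0
1,3,3,3,2,0
3,1,2,0,0,1
t=7: 2,3,1,1,3,1
2,3,1,3,2,0
3,3,0,0,1,2
1,1,0,2,3,0
1,3,3,3,2,0
3,1,2,0,0,1
t=8: 0,2,2,1,3,1
1,2,2,3,2,0
1,1,1,0,1,2
2,2,0,2,3,0
1,3,3,3,2,0
3,1,2,0,0,1
t=9: 0,3,2,1,3,1
1,2,2,3,2,0
1,1,1,0,1,2
2,2,0,2,3,0
1,3,3,3,2,0
3,1,2,0,0,1
t=10: 1,0,3,1,3,1
1,3,2,3,2,0
1,1,1,0,1,2
2,2,0,2,3,0
1,3,3,3,2,0
3,1,2,0,0,1
t=11: 1,1,3,1,3,1
1,3,2,3,2,0
1,1,1,0,1,2
2,2,0,2,3,0
1,3,3,3,2,0
3,1,2,0,0,1
t=12: 1,2,3,1,3,1
1,3,2,3,2,0
1,1,1,0,1,2
2,2,0,2,3,0
1,3,3,3,2,0
3,1,2,0,0,1
t=13: 1,3,3,1,3,1
1,3,2,3,2,0
1,1,1,0,1,2
2,2,0,2,3,0
1,3,3,3,2,0
3,1,2,0,0,1
t=14: 2,2,1,3,3,1
2,1,1,0,3,0
1,2,2,1,1,2
2,2,0,2,3,0
1,3,3,3,2,0
3,1,2,0,0,1
t=15: 2,3,1,3,3,1
2,1,1,0,3,0
1,2,2,1,1,2
2,2,0,2,3,0
1,3,3,3,2,0
3,1,2,0,0,1
t=16: 3,0,2,3,3,1
2,2,1,0,3,0
1,2,2,1,1,2
2,2,0,2,3,0
1,3,3,3,2,0
3,1,2,0,0,1
t=17: 3,1,2,3,3,1
2,2,1,0,3,0
1,2,2,1,1,2
2,2,0,2,3,0
1,3,3,3,2,0
3,1,2,0,0,1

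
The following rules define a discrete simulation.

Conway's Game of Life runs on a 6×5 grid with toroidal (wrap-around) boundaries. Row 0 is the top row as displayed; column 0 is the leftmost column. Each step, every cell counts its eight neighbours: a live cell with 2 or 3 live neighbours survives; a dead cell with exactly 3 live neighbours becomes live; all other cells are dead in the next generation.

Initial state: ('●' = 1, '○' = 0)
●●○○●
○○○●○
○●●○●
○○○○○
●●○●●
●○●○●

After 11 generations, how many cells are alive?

t=0: ●●○○●
○○○●○
○●●○●
○○○○○
●●○●●
●○●○●
t=1: ○●●○○
○○○●○
○○●●○
○○○○○
○●●●○
○○●○○
t=2: ○●●●○
○●○●○
○○●●○
○●○○○
○●●●○
○○○○○
t=3: ○●○●○
○●○○●
○●○●○
○●○○○
○●●○○
○○○○○
t=4: ●○●○○
○●○●●
○●○○○
●●○○○
○●●○○
○●○○○
t=5: ●○●●●
○●○●●
○●○○●
●○○○○
○○●○○
●○○○○
t=6: ○○●○○
○●○○○
○●●●●
●●○○○
○●○○○
●○●○○
t=7: ○○●○○
●●○○○
○○○●●
○○○●●
○○●○○
○○●○○
t=8: ○○●○○
●●●●●
○○●●○
○○●○●
○○●○○
○●●●○
t=9: ○○○○○
●○○○●
○○○○○
○●●○○
○○○○○
○●○●○
t=10: ●○○○●
○○○○○
●●○○○
○○○○○
○●○○○
○○○○○
t=11: ○○○○○
○●○○●
○○○○○
●●○○○
○○○○○
●○○○○

5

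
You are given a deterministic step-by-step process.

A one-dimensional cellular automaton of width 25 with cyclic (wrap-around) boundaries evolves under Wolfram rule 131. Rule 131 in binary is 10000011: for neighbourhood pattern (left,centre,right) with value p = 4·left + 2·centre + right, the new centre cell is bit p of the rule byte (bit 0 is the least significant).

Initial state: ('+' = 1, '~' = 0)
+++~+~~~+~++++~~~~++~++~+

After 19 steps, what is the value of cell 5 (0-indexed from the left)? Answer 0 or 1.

t=0: +++~+~~~+~++++~~~~++~++~+
t=1: ++~~~~++~~~++~~+++~~~~~~~
t=2: ~~~+++~~~++~~~+~+~~++++++
t=3: ~++~+~~++~~~++~~~~+~++++~
t=4: +~~~~~+~~~++~~~+++~~~++~~
t=5: ~~++++~~++~~~++~+~~++~~~+
t=6: ~+~++~~+~~~++~~~~~+~~~++~
t=7: +~~~~~+~~++~~~++++~~++~~~
t=8: ~~++++~~+~~~++~++~~+~~~++
t=9: ~+~++~~+~~++~~~~~~+~~++~~
t=10: +~~~~~+~~+~~~+++++~~+~~~+
t=11: ~~++++~~+~~++~+++~~+~~++~
t=12: ++~++~~+~~+~~~~+~~+~~+~~~
t=13: ~~~~~~+~~+~~+++~~+~~+~~++
t=14: ~+++++~~+~~+~+~~+~~+~~+~~
t=15: +~+++~~+~~+~~~~+~~+~~+~~+
t=16: ~~~+~~+~~+~~+++~~+~~+~~+~
t=17: +++~~+~~+~~+~+~~+~~+~~+~~
t=18: ~+~~+~~+~~+~~~~+~~+~~+~~+
t=19: ~~~+~~+~~+~~+++~~+~~+~~+~

0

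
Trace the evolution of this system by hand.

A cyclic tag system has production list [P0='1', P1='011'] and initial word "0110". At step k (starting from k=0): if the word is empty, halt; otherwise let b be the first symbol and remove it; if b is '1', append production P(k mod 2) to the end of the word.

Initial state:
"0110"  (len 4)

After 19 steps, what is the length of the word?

0) "0110"  (len 4)
1) "110"  (len 3)
2) "10011"  (len 5)
3) "00111"  (len 5)
4) "0111"  (len 4)
5) "111"  (len 3)
6) "11011"  (len 5)
7) "10111"  (len 5)
8) "0111011"  (len 7)
9) "111011"  (len 6)
10) "11011011"  (len 8)
11) "10110111"  (len 8)
12) "0110111011"  (len 10)
13) "110111011"  (len 9)
14) "10111011011"  (len 11)
15) "01110110111"  (len 11)
16) "1110110111"  (len 10)
17) "1101101111"  (len 10)
18) "101101111011"  (len 12)
19) "011011110111"  (len 12)

12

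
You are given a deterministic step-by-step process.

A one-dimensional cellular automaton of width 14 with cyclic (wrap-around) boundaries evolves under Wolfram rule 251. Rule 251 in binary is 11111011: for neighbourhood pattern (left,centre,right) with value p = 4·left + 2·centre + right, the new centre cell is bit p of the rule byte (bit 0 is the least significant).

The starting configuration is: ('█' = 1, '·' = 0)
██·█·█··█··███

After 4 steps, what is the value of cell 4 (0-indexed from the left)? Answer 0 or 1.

1

[0] ██·█·█··█··███
[1] ███·█·██·█████
[2] ████·█████████
[3] ██████████████
[4] ██████████████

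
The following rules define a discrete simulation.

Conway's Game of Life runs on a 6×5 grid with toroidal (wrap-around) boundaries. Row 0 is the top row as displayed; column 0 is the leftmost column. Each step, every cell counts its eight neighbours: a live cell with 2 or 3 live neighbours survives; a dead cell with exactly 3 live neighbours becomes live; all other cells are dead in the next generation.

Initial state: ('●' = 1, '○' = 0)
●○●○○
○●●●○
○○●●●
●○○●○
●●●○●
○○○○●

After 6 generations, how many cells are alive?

14

t=0: ●○●○○
○●●●○
○○●●●
●○○●○
●●●○●
○○○○●
t=1: ●○●○●
●○○○○
●○○○○
○○○○○
○●●○○
○○●○●
t=2: ●○○○●
●○○○○
○○○○○
○●○○○
○●●●○
○○●○●
t=3: ●●○●●
●○○○●
○○○○○
○●○○○
●●○●○
○○●○●
t=4: ○●●○○
○●○●○
●○○○○
●●●○○
●●○●●
○○○○○
t=5: ○●●○○
●●○○○
●○○○●
○○●●○
○○○●●
○○○●●
t=6: ○●●●●
○○●○●
●○●●●
●○●○○
○○○○○
●○○○●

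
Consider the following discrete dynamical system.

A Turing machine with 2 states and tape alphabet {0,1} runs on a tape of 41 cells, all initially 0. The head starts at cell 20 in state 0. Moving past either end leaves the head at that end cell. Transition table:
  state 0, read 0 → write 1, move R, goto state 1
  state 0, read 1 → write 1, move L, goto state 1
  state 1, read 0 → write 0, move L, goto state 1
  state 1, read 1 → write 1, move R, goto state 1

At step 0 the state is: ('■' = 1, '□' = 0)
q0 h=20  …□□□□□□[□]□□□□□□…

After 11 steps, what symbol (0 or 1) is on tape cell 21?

0) q0 h=20  …□□□□□□[□]□□□□□□…
1) q1 h=21  …□□□□□■[□]□□□□□□…
2) q1 h=20  …□□□□□□[■]□□□□□□…
3) q1 h=21  …□□□□□■[□]□□□□□□…
4) q1 h=20  …□□□□□□[■]□□□□□□…
5) q1 h=21  …□□□□□■[□]□□□□□□…
6) q1 h=20  …□□□□□□[■]□□□□□□…
7) q1 h=21  …□□□□□■[□]□□□□□□…
8) q1 h=20  …□□□□□□[■]□□□□□□…
9) q1 h=21  …□□□□□■[□]□□□□□□…
10) q1 h=20  …□□□□□□[■]□□□□□□…
11) q1 h=21  …□□□□□■[□]□□□□□□…

0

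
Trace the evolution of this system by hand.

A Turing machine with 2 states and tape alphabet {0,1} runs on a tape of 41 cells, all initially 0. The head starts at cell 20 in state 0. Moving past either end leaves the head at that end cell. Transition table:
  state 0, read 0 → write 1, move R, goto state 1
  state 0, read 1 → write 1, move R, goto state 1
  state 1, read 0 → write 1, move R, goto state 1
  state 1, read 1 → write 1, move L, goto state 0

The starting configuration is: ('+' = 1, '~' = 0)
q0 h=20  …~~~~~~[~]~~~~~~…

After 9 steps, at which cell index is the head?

29

gen 0: q0 h=20  …~~~~~~[~]~~~~~~…
gen 1: q1 h=21  …~~~~~+[~]~~~~~~…
gen 2: q1 h=22  …~~~~++[~]~~~~~~…
gen 3: q1 h=23  …~~~+++[~]~~~~~~…
gen 4: q1 h=24  …~~++++[~]~~~~~~…
gen 5: q1 h=25  …~+++++[~]~~~~~~…
gen 6: q1 h=26  …++++++[~]~~~~~~…
gen 7: q1 h=27  …++++++[~]~~~~~~…
gen 8: q1 h=28  …++++++[~]~~~~~~…
gen 9: q1 h=29  …++++++[~]~~~~~~…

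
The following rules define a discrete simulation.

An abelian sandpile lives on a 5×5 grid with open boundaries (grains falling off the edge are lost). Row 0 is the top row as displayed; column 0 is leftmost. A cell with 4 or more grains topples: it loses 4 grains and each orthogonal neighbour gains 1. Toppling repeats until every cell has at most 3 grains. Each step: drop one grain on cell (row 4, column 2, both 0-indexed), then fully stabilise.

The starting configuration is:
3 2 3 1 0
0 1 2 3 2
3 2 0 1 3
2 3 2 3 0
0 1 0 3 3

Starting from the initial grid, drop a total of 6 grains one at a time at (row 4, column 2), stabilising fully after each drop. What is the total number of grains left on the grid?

43

t=0: 3 2 3 1 0
0 1 2 3 2
3 2 0 1 3
2 3 2 3 0
0 1 0 3 3
t=1: 3 2 3 1 0
0 1 2 3 2
3 2 0 1 3
2 3 2 3 0
0 1 1 3 3
t=2: 3 2 3 1 0
0 1 2 3 2
3 2 0 1 3
2 3 2 3 0
0 1 2 3 3
t=3: 3 2 3 1 0
0 1 2 3 2
3 2 0 1 3
2 3 2 3 0
0 1 3 3 3
t=4: 3 2 3 1 0
0 1 2 3 2
3 3 1 2 3
3 0 1 1 2
0 3 2 2 0
t=5: 3 2 3 1 0
0 1 2 3 2
3 3 1 2 3
3 0 1 1 2
0 3 3 2 0
t=6: 3 2 3 1 0
0 1 2 3 2
3 3 1 2 3
3 1 2 1 2
1 0 1 3 0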